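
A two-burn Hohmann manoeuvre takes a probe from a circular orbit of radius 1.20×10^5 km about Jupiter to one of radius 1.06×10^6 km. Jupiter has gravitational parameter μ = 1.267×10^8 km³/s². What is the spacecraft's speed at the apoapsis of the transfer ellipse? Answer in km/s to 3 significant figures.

v = 4.93 km/s

Transfer-ellipse semi-major axis a_t = (r₁ + r₂)/2 = (1.200×10^5 + 1.060×10^6)/2 = 5.900×10^5 km.
The apoapsis of the transfer ellipse is at r = 1.060×10^6 km.
Vis-viva: v = √[μ(2/r − 1/a_t)] = √[1.267×10^8 × (2/1.060×10^6 − 1/5.900×10^5)] = 4.931 km/s.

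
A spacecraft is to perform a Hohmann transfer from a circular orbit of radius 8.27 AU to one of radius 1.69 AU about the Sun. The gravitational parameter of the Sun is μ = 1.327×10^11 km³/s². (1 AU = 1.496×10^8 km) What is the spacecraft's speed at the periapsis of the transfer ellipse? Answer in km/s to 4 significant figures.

v = 29.52 km/s

In km: r₁ = 8.27 × 1.496×10^8 = 1.237192×10^9 km; r₂ = 1.69 × 1.496×10^8 = 2.52824×10^8 km.
The Hohmann ellipse has a_t = (r₁ + r₂)/2 = 7.45008×10^8 km.
At periapsis, r = 2.52824×10^8 km.
Applying v² = μ(2/r − 1/a_t): v = 29.52 km/s.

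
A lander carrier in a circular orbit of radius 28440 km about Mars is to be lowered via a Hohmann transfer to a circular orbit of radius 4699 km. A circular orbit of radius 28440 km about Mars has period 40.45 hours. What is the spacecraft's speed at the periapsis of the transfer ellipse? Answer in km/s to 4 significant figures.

v = 3.955 km/s

From Kepler's third law T² = 4π²r³/μ at r = 28440 km, T = 40.45 hours = 40.45 × 3600 s = 1.4562×10^5 s: μ = 4π²r³/T² = 42825.9 km³/s².
Transfer-ellipse semi-major axis a_t = (r₁ + r₂)/2 = (28440 + 4699)/2 = 16569.5 km.
At periapsis, r = 4699 km.
Applying v² = μ(2/r − 1/a_t): v = 3.955 km/s.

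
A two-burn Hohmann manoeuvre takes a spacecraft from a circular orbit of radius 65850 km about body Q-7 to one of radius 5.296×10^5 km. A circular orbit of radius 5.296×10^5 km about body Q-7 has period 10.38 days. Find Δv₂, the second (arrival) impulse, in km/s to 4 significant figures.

Δv₂ = 1.965 km/s

From Kepler's third law T² = 4π²r³/μ at r = 5.296×10^5 km, T = 10.38 days = 10.38 × 86400 s = 8.96832×10^5 s: μ = 4π²r³/T² = 7.29091×10^6 km³/s².
The Hohmann ellipse has a_t = (r₁ + r₂)/2 = 2.97725×10^5 km.
On the circular orbit at r = 5.296×10^5 km, v_c = √(μ/r) = 3.710 km/s.
Vis-viva on the transfer ellipse at r = 5.296×10^5 km gives v_t = √[μ(2/r − 1/a_t)] = 1.745 km/s.
Δv₂ = |v_t − v_c| = |1.745 − 3.710| = 1.965 km/s.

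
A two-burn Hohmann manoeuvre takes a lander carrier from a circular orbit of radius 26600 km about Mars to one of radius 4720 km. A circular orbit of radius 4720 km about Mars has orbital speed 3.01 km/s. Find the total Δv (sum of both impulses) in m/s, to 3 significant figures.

From the circular-orbit relation v² = μ/r at r = 4720 km: μ = v²r = (3.01)² × 4720 = 42763.7 km³/s².
Semi-major axis of the transfer orbit: a_t = (26600 + 4720)/2 = 15660 km.
At r₁ the circular-orbit speed is v₁ = √(μ/r₁) = 1.2679 km/s.
On the transfer ellipse at r₁, vis-viva gives v_a = √[μ(2/r₁ − 1/a_t)] = 0.69610 km/s.
First burn Δv₁ = |v_a − v₁| = 0.5718 km/s.
At r₂, v₂ = √(μ/r₂) = 3.0100 km/s.
Transfer-orbit speed at r₂: v_p = √[μ(2/r₂ − 1/a_t)] = 3.9229 km/s.
Second burn Δv₂ = |v₂ − v_p| = 0.9129 km/s.
Δv = Δv₁ + Δv₂ = 0.5718 + 0.9129 = 1.485 km/s.

Δv = 1480 m/s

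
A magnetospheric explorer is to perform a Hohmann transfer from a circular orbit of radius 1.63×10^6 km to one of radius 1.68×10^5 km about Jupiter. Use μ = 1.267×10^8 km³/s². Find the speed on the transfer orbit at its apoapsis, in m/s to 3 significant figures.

v = 3810 m/s

The Hohmann ellipse has a_t = (r₁ + r₂)/2 = 8.990×10^5 km.
At apoapsis, r = 1.630×10^6 km.
Vis-viva: v = √[μ(2/r − 1/a_t)] = √[1.267×10^8 × (2/1.630×10^6 − 1/8.990×10^5)] = 3.811 km/s.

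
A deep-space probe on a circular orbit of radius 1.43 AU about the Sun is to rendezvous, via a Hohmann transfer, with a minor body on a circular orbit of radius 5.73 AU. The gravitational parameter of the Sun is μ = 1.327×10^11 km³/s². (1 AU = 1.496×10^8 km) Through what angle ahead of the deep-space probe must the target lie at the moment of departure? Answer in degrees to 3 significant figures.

In km: r₁ = 1.43 × 1.496×10^8 = 2.13928×10^8 km; r₂ = 5.73 × 1.496×10^8 = 8.57208×10^8 km.
The Hohmann ellipse has a_t = (r₁ + r₂)/2 = 5.35568×10^8 km.
The half-period of the transfer ellipse is t = π√(a_t³/μ) = 1.0689×10^8 s.
The target's mean motion on its circular orbit is ω₂ = √(μ/r₂³) = 1.4515×10^-8 rad/s.
Angle swept by the target during transfer: ω₂·t = 1.5515 rad = 88.89°.
Arrival is 180° from departure on the ellipse, so φ = 180° − 88.89° = 91.1°.

φ = 91.1°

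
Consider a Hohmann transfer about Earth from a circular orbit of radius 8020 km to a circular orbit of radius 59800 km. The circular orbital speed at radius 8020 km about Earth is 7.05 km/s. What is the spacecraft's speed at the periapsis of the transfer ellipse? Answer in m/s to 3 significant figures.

From the circular-orbit relation v² = μ/r at r = 8020 km: μ = v²r = (7.05)² × 8020 = 3.98614×10^5 km³/s².
The Hohmann ellipse has a_t = (r₁ + r₂)/2 = 33910 km.
At periapsis, r = 8020 km.
Vis-viva: v = √[μ(2/r − 1/a_t)] = √[3.98614×10^5 × (2/8020 − 1/33910)] = 9.362 km/s.

v = 9360 m/s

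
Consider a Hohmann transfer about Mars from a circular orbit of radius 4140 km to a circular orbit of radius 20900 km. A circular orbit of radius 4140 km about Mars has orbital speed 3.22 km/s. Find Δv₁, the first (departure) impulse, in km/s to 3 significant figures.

Δv₁ = 0.940 km/s

From the circular-orbit relation v² = μ/r at r = 4140 km: μ = v²r = (3.22)² × 4140 = 42925.2 km³/s².
The Hohmann ellipse has a_t = (r₁ + r₂)/2 = 12520 km.
Circular speed at r = 4140 km: v_c = √(μ/r) = 3.2200 km/s.
Vis-viva on the transfer ellipse at r = 4140 km gives v_t = √[μ(2/r − 1/a_t)] = 4.1603 km/s.
Δv₁ = |v_t − v_c| = |4.1603 − 3.2200| = 0.9403 km/s.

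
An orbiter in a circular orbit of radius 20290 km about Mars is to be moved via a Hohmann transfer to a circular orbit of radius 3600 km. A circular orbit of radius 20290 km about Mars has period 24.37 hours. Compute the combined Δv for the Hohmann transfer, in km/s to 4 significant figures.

From Kepler's third law T² = 4π²r³/μ at r = 20290 km, T = 24.37 hours = 24.37 × 3600 s = 87732 s: μ = 4π²r³/T² = 42844.0 km³/s².
The Hohmann ellipse has a_t = (r₁ + r₂)/2 = 11945 km.
Circular speed at r₁: v₁ = √(μ/r₁) = √(42844.0/20290) = 1.45313 km/s.
On the transfer ellipse at r₁, vis-viva equation gives v_a = √[μ(2/r₁ − 1/a_t)] = 0.797741 km/s.
First burn Δv₁ = |v_a − v₁| = 0.65539 km/s.
Circular speed at r₂: v₂ = √(μ/r₂) = 3.4498 km/s.
Transfer-orbit speed at r₂: v_p = √[μ(2/r₂ − 1/a_t)] = 4.4962 km/s.
Second burn Δv₂ = |v₂ − v_p| = 1.0464 km/s.
Δv = Δv₁ + Δv₂ = 0.65539 + 1.0464 = 1.702 km/s.

Δv = 1.702 km/s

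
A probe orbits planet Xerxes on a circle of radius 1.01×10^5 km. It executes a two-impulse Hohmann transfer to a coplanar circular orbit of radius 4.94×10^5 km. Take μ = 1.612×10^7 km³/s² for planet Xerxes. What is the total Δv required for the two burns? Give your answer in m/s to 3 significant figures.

Δv = 6030 m/s

Semi-major axis of the transfer orbit: a_t = (1.010×10^5 + 4.940×10^5)/2 = 2.975×10^5 km.
At r₁ the circular-orbit speed is v₁ = √(μ/r₁) = 12.6334 km/s.
On the transfer ellipse at r₁, vis-viva gives v_p = √[μ(2/r₁ − 1/a_t)] = 16.2795 km/s.
First burn Δv₁ = |v_p − v₁| = 3.646 km/s.
Circular speed at r₂: v₂ = √(μ/r₂) = 5.712 km/s.
Transfer-orbit speed at r₂: v_a = √[μ(2/r₂ − 1/a_t)] = 3.328 km/s.
Second burn Δv₂ = |v₂ − v_a| = 2.384 km/s.
Total Δv = Δv₁ + Δv₂ = 6.030 km/s.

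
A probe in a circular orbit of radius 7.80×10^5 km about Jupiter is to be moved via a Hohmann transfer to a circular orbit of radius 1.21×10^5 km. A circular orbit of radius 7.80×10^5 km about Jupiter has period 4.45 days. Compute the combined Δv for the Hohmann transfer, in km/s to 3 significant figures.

Δv = 16.4 km/s

From Kepler's third law T² = 4π²r³/μ at r = 7.80×10^5 km, T = 4.45 days = 4.45 × 86400 s = 3.8448×10^5 s: μ = 4π²r³/T² = 1.26735×10^8 km³/s².
The Hohmann ellipse has a_t = (r₁ + r₂)/2 = 4.505×10^5 km.
Circular speed at r₁: v₁ = √(μ/r₁) = √(1.26735×10^8/7.800×10^5) = 12.747 km/s.
On the transfer ellipse at r₁, vis-viva gives v_a = √[μ(2/r₁ − 1/a_t)] = 6.6061 km/s.
First burn Δv₁ = |v_a − v₁| = 6.141 km/s.
At r₂, v₂ = √(μ/r₂) = 32.36 km/s.
Transfer-orbit speed at r₂: v_p = √[μ(2/r₂ − 1/a_t)] = 42.58 km/s.
Second burn Δv₂ = |v₂ − v_p| = 10.22 km/s.
Δv = Δv₁ + Δv₂ = 6.141 + 10.22 = 16.36 km/s.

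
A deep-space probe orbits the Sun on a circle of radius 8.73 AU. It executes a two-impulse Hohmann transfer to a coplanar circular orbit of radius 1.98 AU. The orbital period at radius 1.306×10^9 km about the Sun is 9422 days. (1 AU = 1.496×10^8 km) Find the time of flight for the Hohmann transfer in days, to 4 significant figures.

t = 2263 days

From Kepler's third law T² = 4π²r³/μ at r = 1.306×10^9 km, T = 9422 days = 9422 × 86400 s = 8.140608×10^8 s: μ = 4π²r³/T² = 1.32701×10^11 km³/s².
In km: r₁ = 8.73 × 1.496×10^8 = 1.306008×10^9 km; r₂ = 1.98 × 1.496×10^8 = 2.96208×10^8 km.
Transfer-ellipse semi-major axis a_t = (r₁ + r₂)/2 = (1.306008×10^9 + 2.96208×10^8)/2 = 8.01108×10^8 km.
By Kepler's third law the transfer-orbit period is T = 2π√(a_t³/μ), so t = T/2 = 1.955×10^8 s.
Converting: 1.955×10^8 s ÷ 86400 s/day = 2263 days.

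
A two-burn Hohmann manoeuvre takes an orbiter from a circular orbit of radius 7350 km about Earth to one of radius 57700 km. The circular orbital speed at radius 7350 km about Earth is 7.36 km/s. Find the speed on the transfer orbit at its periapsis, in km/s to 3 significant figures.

v = 9.80 km/s

From the circular-orbit relation v² = μ/r at r = 7350 km: μ = v²r = (7.36)² × 7350 = 3.98147×10^5 km³/s².
Semi-major axis of the transfer orbit: a_t = (7350 + 57700)/2 = 32525 km.
The periapsis of the transfer ellipse is at r = 7350 km.
Vis-viva: v = √[μ(2/r − 1/a_t)] = √[3.98147×10^5 × (2/7350 − 1/32525)] = 9.803 km/s.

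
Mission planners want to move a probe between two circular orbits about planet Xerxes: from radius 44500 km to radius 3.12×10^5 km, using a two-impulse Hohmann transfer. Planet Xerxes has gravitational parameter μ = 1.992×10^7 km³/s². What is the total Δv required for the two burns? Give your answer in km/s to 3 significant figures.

Semi-major axis of the transfer orbit: a_t = (44500 + 3.120×10^5)/2 = 1.7825×10^5 km.
Circular speed at r₁: v₁ = √(μ/r₁) = √(1.992×10^7/44500) = 21.158 km/s.
Transfer-orbit speed at r₁ (v² = μ(2/r − 1/a)): v_p = √[μ(2/r₁ − 1/a_t)] = 27.992 km/s.
First burn Δv₁ = |v_p − v₁| = 6.834 km/s.
Circular speed at r₂: v₂ = √(μ/r₂) = 7.990 km/s.
Transfer-orbit speed at r₂: v_a = √[μ(2/r₂ − 1/a_t)] = 3.992 km/s.
Second burn Δv₂ = |v₂ − v_a| = 3.998 km/s.
Total Δv = Δv₁ + Δv₂ = 10.83 km/s.

Δv = 10.8 km/s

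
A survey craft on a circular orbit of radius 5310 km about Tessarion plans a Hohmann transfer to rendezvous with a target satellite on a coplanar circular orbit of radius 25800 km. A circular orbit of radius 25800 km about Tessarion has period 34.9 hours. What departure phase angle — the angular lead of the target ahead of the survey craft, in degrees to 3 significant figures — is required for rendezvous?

From Kepler's third law T² = 4π²r³/μ at r = 25800 km, T = 34.9 hours = 34.9 × 3600 s = 1.2564×10^5 s: μ = 4π²r³/T² = 42950.0 km³/s².
The Hohmann ellipse has a_t = (r₁ + r₂)/2 = 15555 km.
The half-period of the transfer ellipse is t = π√(a_t³/μ) = 29408.54 s.
The target's mean motion on its circular orbit is ω₂ = √(μ/r₂³) = 5.000943×10^-5 rad/s.
Angle swept by the target during transfer: ω₂·t = 1.470704 rad = 84.27°.
Arrival is 180° from departure on the ellipse, so φ = 180° − 84.27° = 95.7°.

φ = 95.7°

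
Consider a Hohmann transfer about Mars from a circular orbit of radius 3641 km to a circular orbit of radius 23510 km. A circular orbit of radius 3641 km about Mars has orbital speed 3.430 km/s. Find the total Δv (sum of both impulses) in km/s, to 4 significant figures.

Δv = 1.735 km/s

From the circular-orbit relation v² = μ/r at r = 3641 km: μ = v²r = (3.430)² × 3641 = 42836.0 km³/s².
The Hohmann ellipse has a_t = (r₁ + r₂)/2 = 13575.5 km.
Circular speed at r₁: v₁ = √(μ/r₁) = √(42836.0/3641) = 3.430 km/s.
On the transfer ellipse at r₁, vis-viva gives v_p = √[μ(2/r₁ − 1/a_t)] = 4.514 km/s.
First burn Δv₁ = |v_p − v₁| = 1.084 km/s.
Circular speed at r₂: v₂ = √(μ/r₂) = 1.34983 km/s.
Transfer-orbit speed at r₂: v_a = √[μ(2/r₂ − 1/a_t)] = 0.699054 km/s.
Second burn Δv₂ = |v₂ − v_a| = 0.6508 km/s.
Δv = Δv₁ + Δv₂ = 1.084 + 0.6508 = 1.735 km/s.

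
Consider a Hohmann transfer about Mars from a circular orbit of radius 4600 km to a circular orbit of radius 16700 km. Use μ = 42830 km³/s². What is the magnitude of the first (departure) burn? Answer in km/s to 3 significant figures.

Δv₁ = 0.770 km/s

Semi-major axis of the transfer orbit: a_t = (4600 + 16700)/2 = 10650 km.
On the circular orbit at r = 4600 km, v_c = √(μ/r) = 3.0514 km/s.
Transfer-orbit speed at the same r (vis-viva, a = a_t): v_t = √[μ(2/r − 1/a_t)] = 3.8210 km/s.
Δv₁ = |v_t − v_c| = |3.8210 − 3.0514| = 0.7696 km/s.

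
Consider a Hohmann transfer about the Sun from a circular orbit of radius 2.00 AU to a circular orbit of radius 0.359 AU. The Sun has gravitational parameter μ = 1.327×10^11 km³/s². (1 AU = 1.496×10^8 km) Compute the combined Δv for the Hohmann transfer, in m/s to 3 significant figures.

In km: r₁ = 2.00 × 1.496×10^8 = 2.992×10^8 km; r₂ = 0.359 × 1.496×10^8 = 5.37064×10^7 km.
Transfer-ellipse semi-major axis a_t = (r₁ + r₂)/2 = (2.992×10^8 + 5.37064×10^7)/2 = 1.764532×10^8 km.
At r₁ the circular-orbit speed is v₁ = √(μ/r₁) = 21.060 km/s.
On the transfer ellipse at r₁, vis-viva equation gives v_a = √[μ(2/r₁ − 1/a_t)] = 11.619 km/s.
First burn Δv₁ = |v_a − v₁| = 9.441 km/s.
At r₂, v₂ = √(μ/r₂) = 49.71 km/s.
Transfer-orbit speed at r₂: v_p = √[μ(2/r₂ − 1/a_t)] = 64.73 km/s.
Second burn Δv₂ = |v₂ − v_p| = 15.02 km/s.
Total Δv = Δv₁ + Δv₂ = 24.46 km/s.

Δv = 24500 m/s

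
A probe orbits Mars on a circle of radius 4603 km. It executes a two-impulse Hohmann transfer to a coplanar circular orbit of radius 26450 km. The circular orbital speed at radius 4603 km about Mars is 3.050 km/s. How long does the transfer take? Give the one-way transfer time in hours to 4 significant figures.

From the circular-orbit relation v² = μ/r at r = 4603 km: μ = v²r = (3.050)² × 4603 = 42819.4 km³/s².
The Hohmann ellipse has a_t = (r₁ + r₂)/2 = 15526.5 km.
Half the transfer-orbit period gives t = π√(a_t³/μ) = 29372 s.
Converting: 29372 s ÷ 3600 s/hour = 8.159 hours.

t = 8.159 hours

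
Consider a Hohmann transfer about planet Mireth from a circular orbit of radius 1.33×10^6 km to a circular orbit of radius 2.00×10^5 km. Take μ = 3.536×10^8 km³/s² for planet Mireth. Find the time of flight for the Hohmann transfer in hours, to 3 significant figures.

t = 31.1 hours

The Hohmann ellipse has a_t = (r₁ + r₂)/2 = 7.650×10^5 km.
Half the transfer-orbit period gives t = π√(a_t³/μ) = 1.118×10^5 s.
Converting: 1.118×10^5 s ÷ 3600 s/hour = 31.1 hours.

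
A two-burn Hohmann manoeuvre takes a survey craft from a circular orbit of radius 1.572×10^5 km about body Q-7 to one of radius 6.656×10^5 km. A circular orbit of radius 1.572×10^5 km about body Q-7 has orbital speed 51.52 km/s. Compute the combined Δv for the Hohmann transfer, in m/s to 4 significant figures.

Δv = 23570 m/s

From the circular-orbit relation v² = μ/r at r = 1.572×10^5 km: μ = v²r = (51.52)² × 1.572×10^5 = 4.17258×10^8 km³/s².
The Hohmann ellipse has a_t = (r₁ + r₂)/2 = 4.114×10^5 km.
At r₁ the circular-orbit speed is v₁ = √(μ/r₁) = 51.52 km/s.
On the transfer ellipse at r₁, v² = μ(2/r − 1/a) gives v_p = √[μ(2/r₁ − 1/a_t)] = 65.53 km/s.
First burn Δv₁ = |v_p − v₁| = 14.01 km/s.
At r₂, v₂ = √(μ/r₂) = 25.038 km/s.
Transfer-orbit speed at r₂: v_a = √[μ(2/r₂ − 1/a_t)] = 15.477 km/s.
Second burn Δv₂ = |v₂ − v_a| = 9.561 km/s.
Δv = Δv₁ + Δv₂ = 14.01 + 9.561 = 23.57 km/s.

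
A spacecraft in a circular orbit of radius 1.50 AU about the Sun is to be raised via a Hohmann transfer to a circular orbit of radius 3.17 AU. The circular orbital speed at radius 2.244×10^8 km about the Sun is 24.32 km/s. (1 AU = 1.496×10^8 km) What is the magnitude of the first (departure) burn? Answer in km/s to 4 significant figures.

From the circular-orbit relation v² = μ/r at r = 2.244×10^8 km: μ = v²r = (24.32)² × 2.244×10^8 = 1.32724×10^11 km³/s².
In km: r₁ = 1.50 × 1.496×10^8 = 2.244×10^8 km; r₂ = 3.17 × 1.496×10^8 = 4.74232×10^8 km.
Semi-major axis of the transfer orbit: a_t = (2.244×10^8 + 4.74232×10^8)/2 = 3.49316×10^8 km.
On the circular orbit at r = 2.244×10^8 km, v_c = √(μ/r) = 24.320 km/s.
Transfer-orbit speed at the same r (vis-viva, a = a_t): v_t = √[μ(2/r − 1/a_t)] = 28.337 km/s.
Δv₁ = |v_t − v_c| = |28.337 − 24.320| = 4.017 km/s.

Δv₁ = 4.017 km/s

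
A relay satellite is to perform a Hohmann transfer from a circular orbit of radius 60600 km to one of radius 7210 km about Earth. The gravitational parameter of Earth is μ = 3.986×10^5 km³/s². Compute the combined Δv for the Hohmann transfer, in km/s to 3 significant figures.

Δv = 3.89 km/s

Transfer-ellipse semi-major axis a_t = (r₁ + r₂)/2 = (60600 + 7210)/2 = 33905 km.
Circular speed at r₁: v₁ = √(μ/r₁) = √(3.986×10^5/60600) = 2.565 km/s.
On the transfer ellipse at r₁, vis-viva equation gives v_a = √[μ(2/r₁ − 1/a_t)] = 1.183 km/s.
First burn Δv₁ = |v_a − v₁| = 1.382 km/s.
At r₂, v₂ = √(μ/r₂) = 7.435 km/s.
Transfer-orbit speed at r₂: v_p = √[μ(2/r₂ − 1/a_t)] = 9.940 km/s.
Second burn Δv₂ = |v₂ − v_p| = 2.505 km/s.
Δv = Δv₁ + Δv₂ = 1.382 + 2.505 = 3.887 km/s.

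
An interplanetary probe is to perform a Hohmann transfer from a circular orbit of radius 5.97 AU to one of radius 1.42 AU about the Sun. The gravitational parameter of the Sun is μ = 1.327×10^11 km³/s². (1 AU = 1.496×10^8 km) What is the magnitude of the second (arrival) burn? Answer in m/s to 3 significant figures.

Δv₂ = 6780 m/s

In km: r₁ = 5.97 × 1.496×10^8 = 8.93112×10^8 km; r₂ = 1.42 × 1.496×10^8 = 2.12432×10^8 km.
Semi-major axis of the transfer orbit: a_t = (8.93112×10^8 + 2.12432×10^8)/2 = 5.52772×10^8 km.
On the circular orbit at r = 2.12432×10^8 km, v_c = √(μ/r) = 24.993 km/s.
Transfer-orbit speed at the same r (vis-viva, a = a_t): v_t = √[μ(2/r − 1/a_t)] = 31.769 km/s.
Δv₂ = |v_t − v_c| = |31.769 − 24.993| = 6.776 km/s.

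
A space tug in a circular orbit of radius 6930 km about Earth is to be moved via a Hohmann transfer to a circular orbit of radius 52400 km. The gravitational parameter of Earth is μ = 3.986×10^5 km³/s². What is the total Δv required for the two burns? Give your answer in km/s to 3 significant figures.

The Hohmann ellipse has a_t = (r₁ + r₂)/2 = 29665 km.
Circular speed at r₁: v₁ = √(μ/r₁) = √(3.986×10^5/6930) = 7.584 km/s.
Transfer-orbit speed at r₁ (vis-viva equation): v_p = √[μ(2/r₁ − 1/a_t)] = 10.08 km/s.
First burn Δv₁ = |v_p − v₁| = 2.496 km/s.
At r₂, v₂ = √(μ/r₂) = 2.758 km/s.
Transfer-orbit speed at r₂: v_a = √[μ(2/r₂ − 1/a_t)] = 1.333 km/s.
Second burn Δv₂ = |v₂ − v_a| = 1.425 km/s.
Δv = Δv₁ + Δv₂ = 2.496 + 1.425 = 3.921 km/s.

Δv = 3.92 km/s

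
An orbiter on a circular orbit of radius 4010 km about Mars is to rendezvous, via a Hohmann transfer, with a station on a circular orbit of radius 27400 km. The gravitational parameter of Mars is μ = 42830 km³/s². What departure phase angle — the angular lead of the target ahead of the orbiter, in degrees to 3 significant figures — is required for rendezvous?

Semi-major axis of the transfer orbit: a_t = (4010 + 27400)/2 = 15705 km.
Transfer time t = π√(a_t³/μ) = 29877 s.
The target's mean motion on its circular orbit is ω₂ = √(μ/r₂³) = 4.5630×10^-5 rad/s.
Angle swept by the target during transfer: ω₂·t = 1.3633 rad = 78.11°.
Arrival is 180° from departure on the ellipse, so φ = 180° − 78.11° = 102°.

φ = 102°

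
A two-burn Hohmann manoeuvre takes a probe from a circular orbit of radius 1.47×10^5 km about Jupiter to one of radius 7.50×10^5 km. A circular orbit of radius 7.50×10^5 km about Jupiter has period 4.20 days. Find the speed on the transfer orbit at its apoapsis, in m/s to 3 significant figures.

From Kepler's third law T² = 4π²r³/μ at r = 7.50×10^5 km, T = 4.20 days = 4.20 × 86400 s = 3.6288×10^5 s: μ = 4π²r³/T² = 1.26479×10^8 km³/s².
Semi-major axis of the transfer orbit: a_t = (1.470×10^5 + 7.500×10^5)/2 = 4.485×10^5 km.
The apoapsis of the transfer ellipse is at r = 7.500×10^5 km.
From the vis-viva equation, v = √[μ(2/r − 1/a_t)] = 7.435 km/s.

v = 7430 m/s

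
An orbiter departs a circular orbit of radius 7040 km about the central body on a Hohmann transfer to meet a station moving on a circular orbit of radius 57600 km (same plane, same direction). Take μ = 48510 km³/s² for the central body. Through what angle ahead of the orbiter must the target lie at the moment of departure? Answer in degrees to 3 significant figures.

Semi-major axis of the transfer orbit: a_t = (7040 + 57600)/2 = 32320 km.
Transfer time t = π√(a_t³/μ) = 82878.4 s.
Target angular speed ω₂ = √(μ/r₂³) = 1.59324×10^-5 rad/s.
Angle swept by the target during transfer: ω₂·t = 1.3205 rad = 75.66°.
The orbiter traverses 180° on the transfer ellipse, so the target must lead by 180° − 75.66° = 104°.

φ = 104°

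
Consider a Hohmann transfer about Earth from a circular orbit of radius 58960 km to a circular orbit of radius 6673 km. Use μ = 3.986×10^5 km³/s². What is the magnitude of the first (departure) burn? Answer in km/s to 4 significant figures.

Δv₁ = 1.428 km/s

The Hohmann ellipse has a_t = (r₁ + r₂)/2 = 32816.5 km.
Circular speed at r = 58960 km: v_c = √(μ/r) = 2.600 km/s.
Vis-viva on the transfer ellipse at r = 58960 km gives v_t = √[μ(2/r − 1/a_t)] = 1.172 km/s.
Δv₁ = |v_t − v_c| = |1.172 − 2.600| = 1.428 km/s.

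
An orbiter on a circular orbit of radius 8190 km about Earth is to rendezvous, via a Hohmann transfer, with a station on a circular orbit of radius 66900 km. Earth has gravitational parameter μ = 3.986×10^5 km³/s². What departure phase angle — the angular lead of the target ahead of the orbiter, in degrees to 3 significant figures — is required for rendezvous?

φ = 104°

Semi-major axis of the transfer orbit: a_t = (8190 + 66900)/2 = 37545 km.
The half-period of the transfer ellipse is t = π√(a_t³/μ) = 36200 s.
The target's mean motion on its circular orbit is ω₂ = √(μ/r₂³) = 3.6486×10^-5 rad/s.
Angle swept by the target during transfer: ω₂·t = 1.3208 rad = 75.68°.
The orbiter traverses 180° on the transfer ellipse, so the target must lead by 180° − 75.68° = 104°.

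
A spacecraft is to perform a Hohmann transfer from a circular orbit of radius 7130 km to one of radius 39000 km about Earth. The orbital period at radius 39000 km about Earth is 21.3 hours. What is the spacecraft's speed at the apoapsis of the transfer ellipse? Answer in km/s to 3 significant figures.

v = 1.78 km/s

From Kepler's third law T² = 4π²r³/μ at r = 39000 km, T = 21.3 hours = 21.3 × 3600 s = 76680 s: μ = 4π²r³/T² = 3.98281×10^5 km³/s².
Semi-major axis of the transfer orbit: a_t = (7130 + 39000)/2 = 23065 km.
The apoapsis of the transfer ellipse is at r = 39000 km.
Applying v² = μ(2/r − 1/a_t): v = 1.777 km/s.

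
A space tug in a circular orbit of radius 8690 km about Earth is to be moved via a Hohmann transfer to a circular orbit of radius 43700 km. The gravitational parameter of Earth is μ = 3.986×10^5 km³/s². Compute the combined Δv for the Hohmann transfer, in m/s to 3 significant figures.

The Hohmann ellipse has a_t = (r₁ + r₂)/2 = 26195 km.
Circular speed at r₁: v₁ = √(μ/r₁) = √(3.986×10^5/8690) = 6.773 km/s.
On the transfer ellipse at r₁, vis-viva gives v_p = √[μ(2/r₁ − 1/a_t)] = 8.748 km/s.
First burn Δv₁ = |v_p − v₁| = 1.975 km/s.
Circular speed at r₂: v₂ = √(μ/r₂) = 3.0201 km/s.
Transfer-orbit speed at r₂: v_a = √[μ(2/r₂ − 1/a_t)] = 1.7395 km/s.
Second burn Δv₂ = |v₂ − v_a| = 1.281 km/s.
Total Δv = Δv₁ + Δv₂ = 3.256 km/s.

Δv = 3260 m/s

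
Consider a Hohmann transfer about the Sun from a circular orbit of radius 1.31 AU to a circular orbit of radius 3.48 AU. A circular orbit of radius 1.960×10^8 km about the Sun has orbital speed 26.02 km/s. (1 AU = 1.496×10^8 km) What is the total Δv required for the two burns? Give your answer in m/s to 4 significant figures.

From the circular-orbit relation v² = μ/r at r = 1.960×10^8 km: μ = v²r = (26.02)² × 1.960×10^8 = 1.32700×10^11 km³/s².
In km: r₁ = 1.31 × 1.496×10^8 = 1.95976×10^8 km; r₂ = 3.48 × 1.496×10^8 = 5.20608×10^8 km.
Transfer-ellipse semi-major axis a_t = (r₁ + r₂)/2 = (1.95976×10^8 + 5.20608×10^8)/2 = 3.58292×10^8 km.
Circular speed at r₁: v₁ = √(μ/r₁) = √(1.32700×10^11/1.95976×10^8) = 26.022 km/s.
On the transfer ellipse at r₁, vis-viva equation gives v_p = √[μ(2/r₁ − 1/a_t)] = 31.367 km/s.
First burn Δv₁ = |v_p − v₁| = 5.345 km/s.
Circular speed at r₂: v₂ = √(μ/r₂) = 15.9654 km/s.
Transfer-orbit speed at r₂: v_a = √[μ(2/r₂ − 1/a_t)] = 11.8076 km/s.
Second burn Δv₂ = |v₂ − v_a| = 4.158 km/s.
Δv = Δv₁ + Δv₂ = 5.345 + 4.158 = 9.503 km/s.

Δv = 9503 m/s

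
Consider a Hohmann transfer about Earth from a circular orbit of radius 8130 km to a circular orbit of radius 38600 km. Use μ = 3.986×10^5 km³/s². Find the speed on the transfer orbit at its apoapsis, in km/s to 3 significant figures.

v = 1.90 km/s

Semi-major axis of the transfer orbit: a_t = (8130 + 38600)/2 = 23365 km.
The apoapsis of the transfer ellipse is at r = 38600 km.
Vis-viva: v = √[μ(2/r − 1/a_t)] = √[3.986×10^5 × (2/38600 − 1/23365)] = 1.896 km/s.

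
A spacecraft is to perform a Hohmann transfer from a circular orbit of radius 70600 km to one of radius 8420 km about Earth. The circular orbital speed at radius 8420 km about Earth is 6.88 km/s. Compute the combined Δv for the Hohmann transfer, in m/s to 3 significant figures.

Δv = 3600 m/s

From the circular-orbit relation v² = μ/r at r = 8420 km: μ = v²r = (6.88)² × 8420 = 3.98556×10^5 km³/s².
Transfer-ellipse semi-major axis a_t = (r₁ + r₂)/2 = (70600 + 8420)/2 = 39510 km.
Circular speed at r₁: v₁ = √(μ/r₁) = √(3.98556×10^5/70600) = 2.376 km/s.
On the transfer ellipse at r₁, vis-viva gives v_a = √[μ(2/r₁ − 1/a_t)] = 1.097 km/s.
First burn Δv₁ = |v_a − v₁| = 1.279 km/s.
At r₂, v₂ = √(μ/r₂) = 6.880 km/s.
Transfer-orbit speed at r₂: v_p = √[μ(2/r₂ − 1/a_t)] = 9.197 km/s.
Second burn Δv₂ = |v₂ − v_p| = 2.317 km/s.
Total Δv = Δv₁ + Δv₂ = 3.596 km/s.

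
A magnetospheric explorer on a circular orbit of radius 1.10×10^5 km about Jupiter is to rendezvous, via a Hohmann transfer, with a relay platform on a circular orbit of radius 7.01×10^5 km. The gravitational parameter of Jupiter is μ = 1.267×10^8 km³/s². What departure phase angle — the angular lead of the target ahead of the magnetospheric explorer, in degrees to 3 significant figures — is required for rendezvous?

φ = 101°

Semi-major axis of the transfer orbit: a_t = (1.100×10^5 + 7.010×10^5)/2 = 4.055×10^5 km.
Transfer time t = π√(a_t³/μ) = 72068.9 s.
Target angular speed ω₂ = √(μ/r₂³) = 1.91784×10^-5 rad/s.
Angle swept by the target during transfer: ω₂·t = 1.3822 rad = 79.19°.
The magnetospheric explorer traverses 180° on the transfer ellipse, so the target must lead by 180° − 79.19° = 101°.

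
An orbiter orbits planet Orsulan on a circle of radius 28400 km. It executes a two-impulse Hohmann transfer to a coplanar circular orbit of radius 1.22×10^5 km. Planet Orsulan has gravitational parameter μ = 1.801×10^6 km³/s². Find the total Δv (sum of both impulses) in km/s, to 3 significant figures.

Δv = 3.66 km/s

The Hohmann ellipse has a_t = (r₁ + r₂)/2 = 75200 km.
Circular speed at r₁: v₁ = √(μ/r₁) = √(1.801×10^6/28400) = 7.9634 km/s.
On the transfer ellipse at r₁, v² = μ(2/r − 1/a) gives v_p = √[μ(2/r₁ − 1/a_t)] = 10.143 km/s.
First burn Δv₁ = |v_p − v₁| = 2.180 km/s.
Circular speed at r₂: v₂ = √(μ/r₂) = 3.842 km/s.
Transfer-orbit speed at r₂: v_a = √[μ(2/r₂ − 1/a_t)] = 2.361 km/s.
Second burn Δv₂ = |v₂ − v_a| = 1.481 km/s.
Δv = Δv₁ + Δv₂ = 2.180 + 1.481 = 3.661 km/s.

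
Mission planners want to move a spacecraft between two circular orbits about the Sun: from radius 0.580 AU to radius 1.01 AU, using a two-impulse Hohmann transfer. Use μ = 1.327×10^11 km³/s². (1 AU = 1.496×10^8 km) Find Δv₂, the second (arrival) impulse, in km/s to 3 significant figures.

Δv₂ = 4.32 km/s

In km: r₁ = 0.580 × 1.496×10^8 = 8.6768×10^7 km; r₂ = 1.01 × 1.496×10^8 = 1.51096×10^8 km.
The Hohmann ellipse has a_t = (r₁ + r₂)/2 = 1.18932×10^8 km.
Circular speed at r = 1.51096×10^8 km: v_c = √(μ/r) = 29.63528 km/s.
Transfer-orbit speed at the same r (vis-viva, a = a_t): v_t = √[μ(2/r − 1/a_t)] = 25.31275 km/s.
Δv₂ = |v_t − v_c| = |25.31275 − 29.63528| = 4.323 km/s.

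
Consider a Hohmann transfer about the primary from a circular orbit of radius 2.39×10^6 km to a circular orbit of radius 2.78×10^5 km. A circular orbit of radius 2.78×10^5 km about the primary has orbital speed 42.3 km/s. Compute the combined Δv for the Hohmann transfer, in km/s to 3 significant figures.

Δv = 22.2 km/s

From the circular-orbit relation v² = μ/r at r = 2.78×10^5 km: μ = v²r = (42.3)² × 2.78×10^5 = 4.97423×10^8 km³/s².
Transfer-ellipse semi-major axis a_t = (r₁ + r₂)/2 = (2.390×10^6 + 2.780×10^5)/2 = 1.334×10^6 km.
At r₁ the circular-orbit speed is v₁ = √(μ/r₁) = 14.427 km/s.
Transfer-orbit speed at r₁ (vis-viva equation): v_a = √[μ(2/r₁ − 1/a_t)] = 6.5858 km/s.
First burn Δv₁ = |v_a − v₁| = 7.841 km/s.
At r₂, v₂ = √(μ/r₂) = 42.30 km/s.
Transfer-orbit speed at r₂: v_p = √[μ(2/r₂ − 1/a_t)] = 56.62 km/s.
Second burn Δv₂ = |v₂ − v_p| = 14.32 km/s.
Δv = Δv₁ + Δv₂ = 7.841 + 14.32 = 22.16 km/s.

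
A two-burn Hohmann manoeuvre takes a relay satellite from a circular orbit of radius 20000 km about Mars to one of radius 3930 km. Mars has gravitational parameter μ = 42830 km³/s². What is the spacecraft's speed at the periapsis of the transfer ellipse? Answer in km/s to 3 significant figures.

Transfer-ellipse semi-major axis a_t = (r₁ + r₂)/2 = (20000 + 3930)/2 = 11965 km.
At periapsis, r = 3930 km.
From the vis-viva equation, v = √[μ(2/r − 1/a_t)] = 4.268 km/s.

v = 4.27 km/s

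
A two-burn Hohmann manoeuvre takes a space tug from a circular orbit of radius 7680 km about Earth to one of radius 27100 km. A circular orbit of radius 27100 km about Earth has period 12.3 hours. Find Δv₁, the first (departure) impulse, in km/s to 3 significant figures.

From Kepler's third law T² = 4π²r³/μ at r = 27100 km, T = 12.3 hours = 12.3 × 3600 s = 44280 s: μ = 4π²r³/T² = 4.00730×10^5 km³/s².
The Hohmann ellipse has a_t = (r₁ + r₂)/2 = 17390 km.
Circular speed at r = 7680 km: v_c = √(μ/r) = 7.223 km/s.
Transfer-orbit speed at the same r (vis-viva, a = a_t): v_t = √[μ(2/r − 1/a_t)] = 9.017 km/s.
Δv₁ = |v_t − v_c| = |9.017 − 7.223| = 1.794 km/s.

Δv₁ = 1.79 km/s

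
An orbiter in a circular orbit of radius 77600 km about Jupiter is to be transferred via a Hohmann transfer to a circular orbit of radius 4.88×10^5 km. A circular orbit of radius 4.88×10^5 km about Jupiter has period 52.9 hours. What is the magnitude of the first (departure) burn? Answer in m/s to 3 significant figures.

From Kepler's third law T² = 4π²r³/μ at r = 4.88×10^5 km, T = 52.9 hours = 52.9 × 3600 s = 1.9044×10^5 s: μ = 4π²r³/T² = 1.26504×10^8 km³/s².
Semi-major axis of the transfer orbit: a_t = (77600 + 4.880×10^5)/2 = 2.828×10^5 km.
Circular speed at r = 77600 km: v_c = √(μ/r) = 40.38 km/s.
Transfer-orbit speed at the same r (vis-viva, a = a_t): v_t = √[μ(2/r − 1/a_t)] = 53.04 km/s.
Δv₁ = |v_t − v_c| = |53.04 − 40.38| = 12.66 km/s.

Δv₁ = 12700 m/s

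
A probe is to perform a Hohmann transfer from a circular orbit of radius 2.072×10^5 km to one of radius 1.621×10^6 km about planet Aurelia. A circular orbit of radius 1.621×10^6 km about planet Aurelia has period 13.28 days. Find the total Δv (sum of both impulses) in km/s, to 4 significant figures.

From Kepler's third law T² = 4π²r³/μ at r = 1.621×10^6 km, T = 13.28 days = 13.28 × 86400 s = 1.147392×10^6 s: μ = 4π²r³/T² = 1.27728×10^8 km³/s².
Transfer-ellipse semi-major axis a_t = (r₁ + r₂)/2 = (2.072×10^5 + 1.621×10^6)/2 = 9.141×10^5 km.
Circular speed at r₁: v₁ = √(μ/r₁) = √(1.27728×10^8/2.072×10^5) = 24.8283 km/s.
Transfer-orbit speed at r₁ (vis-viva): v_p = √[μ(2/r₁ − 1/a_t)] = 33.0630 km/s.
First burn Δv₁ = |v_p − v₁| = 8.2347 km/s.
At r₂, v₂ = √(μ/r₂) = 8.8767 km/s.
Transfer-orbit speed at r₂: v_a = √[μ(2/r₂ − 1/a_t)] = 4.2262 km/s.
Second burn Δv₂ = |v₂ − v_a| = 4.6505 km/s.
Total Δv = Δv₁ + Δv₂ = 12.89 km/s.

Δv = 12.89 km/s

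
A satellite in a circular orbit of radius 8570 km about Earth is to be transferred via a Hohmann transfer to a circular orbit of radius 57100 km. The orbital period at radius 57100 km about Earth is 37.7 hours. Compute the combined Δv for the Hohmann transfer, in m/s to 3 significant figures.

Δv = 3470 m/s

From Kepler's third law T² = 4π²r³/μ at r = 57100 km, T = 37.7 hours = 37.7 × 3600 s = 1.3572×10^5 s: μ = 4π²r³/T² = 3.99007×10^5 km³/s².
Semi-major axis of the transfer orbit: a_t = (8570 + 57100)/2 = 32835 km.
At r₁ the circular-orbit speed is v₁ = √(μ/r₁) = 6.823 km/s.
Transfer-orbit speed at r₁ (v² = μ(2/r − 1/a)): v_p = √[μ(2/r₁ − 1/a_t)] = 8.998 km/s.
First burn Δv₁ = |v_p − v₁| = 2.175 km/s.
At r₂, v₂ = √(μ/r₂) = 2.643 km/s.
Transfer-orbit speed at r₂: v_a = √[μ(2/r₂ − 1/a_t)] = 1.350 km/s.
Second burn Δv₂ = |v₂ − v_a| = 1.293 km/s.
Δv = Δv₁ + Δv₂ = 2.175 + 1.293 = 3.468 km/s.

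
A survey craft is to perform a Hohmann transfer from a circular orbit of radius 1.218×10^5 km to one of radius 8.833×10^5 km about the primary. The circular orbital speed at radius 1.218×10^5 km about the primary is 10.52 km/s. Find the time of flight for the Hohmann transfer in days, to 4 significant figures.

t = 3.528 days

From the circular-orbit relation v² = μ/r at r = 1.218×10^5 km: μ = v²r = (10.52)² × 1.218×10^5 = 1.34797×10^7 km³/s².
The Hohmann ellipse has a_t = (r₁ + r₂)/2 = 5.0255×10^5 km.
Transfer time t = π√(a_t³/μ) = π√((5.0255×10^5)³ / 1.34797×10^7) = 3.048×10^5 s.
Converting: 3.048×10^5 s ÷ 86400 s/day = 3.528 days.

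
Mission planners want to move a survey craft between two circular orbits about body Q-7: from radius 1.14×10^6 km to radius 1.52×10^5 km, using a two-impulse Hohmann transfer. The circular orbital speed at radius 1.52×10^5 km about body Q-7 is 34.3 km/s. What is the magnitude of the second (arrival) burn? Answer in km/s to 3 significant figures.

From the circular-orbit relation v² = μ/r at r = 1.52×10^5 km: μ = v²r = (34.3)² × 1.52×10^5 = 1.78826×10^8 km³/s².
Transfer-ellipse semi-major axis a_t = (r₁ + r₂)/2 = (1.140×10^6 + 1.520×10^5)/2 = 6.460×10^5 km.
Circular speed at r = 1.520×10^5 km: v_c = √(μ/r) = 34.30 km/s.
Transfer-orbit speed at the same r (vis-viva, a = a_t): v_t = √[μ(2/r − 1/a_t)] = 45.56 km/s.
Δv₂ = |v_t − v_c| = |45.56 − 34.30| = 11.26 km/s.

Δv₂ = 11.3 km/s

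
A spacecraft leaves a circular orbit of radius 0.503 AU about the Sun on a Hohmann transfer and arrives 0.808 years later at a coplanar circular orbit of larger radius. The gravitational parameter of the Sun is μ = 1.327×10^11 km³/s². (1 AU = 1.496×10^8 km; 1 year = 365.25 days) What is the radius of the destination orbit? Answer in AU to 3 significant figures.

r₂ = 2.25 AU

In km: r₁ = 0.503 × 1.496×10^8 = 7.52488×10^7 km.
Transfer time t = 0.808 years × 365.25 × 86400 s = 2.54985408×10^7 s, and t = π√(a_t³/μ).
So a_t = (μ t²/π²)^(1/3) = (1.327×10^11 × (2.54985408×10^7)² / π²)^(1/3) = 2.0600×10^8 km.
Since a_t = (r₁ + r₂)/2, r₂ = 2a_t − r₁ = 2×2.0600×10^8 − 7.52488×10^7 = 3.367512×10^8 km.
In AU: r₂ = 3.367512×10^8 / 1.496×10^8 = 2.25 AU.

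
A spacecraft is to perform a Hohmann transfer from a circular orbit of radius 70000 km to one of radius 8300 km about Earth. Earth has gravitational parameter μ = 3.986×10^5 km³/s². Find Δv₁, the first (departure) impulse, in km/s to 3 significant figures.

Semi-major axis of the transfer orbit: a_t = (70000 + 8300)/2 = 39150 km.
On the circular orbit at r = 70000 km, v_c = √(μ/r) = 2.3863 km/s.
Transfer-orbit speed at the same r (vis-viva, a = a_t): v_t = √[μ(2/r − 1/a_t)] = 1.0987 km/s.
Δv₁ = |v_t − v_c| = |1.0987 − 2.3863| = 1.288 km/s.

Δv₁ = 1.29 km/s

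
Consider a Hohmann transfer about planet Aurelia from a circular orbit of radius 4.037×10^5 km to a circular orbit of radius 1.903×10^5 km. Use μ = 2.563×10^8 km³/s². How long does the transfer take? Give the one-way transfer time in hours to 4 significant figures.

Transfer-ellipse semi-major axis a_t = (r₁ + r₂)/2 = (4.037×10^5 + 1.903×10^5)/2 = 2.970×10^5 km.
Transfer time t = π√(a_t³/μ) = π√((2.970×10^5)³ / 2.563×10^8) = 31762 s.
Converting: 31762 s ÷ 3600 s/hour = 8.823 hours.

t = 8.823 hours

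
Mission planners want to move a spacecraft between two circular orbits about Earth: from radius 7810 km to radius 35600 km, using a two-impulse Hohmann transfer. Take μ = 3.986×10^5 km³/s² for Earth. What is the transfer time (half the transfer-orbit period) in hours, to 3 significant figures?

Transfer-ellipse semi-major axis a_t = (r₁ + r₂)/2 = (7810 + 35600)/2 = 21705 km.
Half the transfer-orbit period gives t = π√(a_t³/μ) = 15910 s.
Converting: 15910 s ÷ 3600 s/hour = 4.42 hours.

t = 4.42 hours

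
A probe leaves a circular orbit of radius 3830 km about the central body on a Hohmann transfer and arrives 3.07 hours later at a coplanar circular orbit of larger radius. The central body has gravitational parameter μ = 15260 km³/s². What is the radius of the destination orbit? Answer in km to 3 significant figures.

r₂ = 7640 km

Transfer time t = 3.07 hours = 11052 s, and t = π√(a_t³/μ).
So a_t = (μ t²/π²)^(1/3) = (15260 × (11052)² / π²)^(1/3) = 5737.4 km.
Since a_t = (r₁ + r₂)/2, r₂ = 2a_t − r₁ = 2×5737.4 − 3830 = 7644.8 km.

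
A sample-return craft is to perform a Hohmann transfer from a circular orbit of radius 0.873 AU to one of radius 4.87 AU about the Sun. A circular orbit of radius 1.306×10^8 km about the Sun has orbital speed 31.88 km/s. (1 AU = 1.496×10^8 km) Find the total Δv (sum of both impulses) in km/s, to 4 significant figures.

Δv = 15.69 km/s

From the circular-orbit relation v² = μ/r at r = 1.306×10^8 km: μ = v²r = (31.88)² × 1.306×10^8 = 1.32733×10^11 km³/s².
In km: r₁ = 0.873 × 1.496×10^8 = 1.306008×10^8 km; r₂ = 4.87 × 1.496×10^8 = 7.28552×10^8 km.
Semi-major axis of the transfer orbit: a_t = (1.306008×10^8 + 7.28552×10^8)/2 = 4.295764×10^8 km.
Circular speed at r₁: v₁ = √(μ/r₁) = √(1.32733×10^11/1.306008×10^8) = 31.880 km/s.
On the transfer ellipse at r₁, vis-viva equation gives v_p = √[μ(2/r₁ − 1/a_t)] = 41.517 km/s.
First burn Δv₁ = |v_p − v₁| = 9.637 km/s.
Circular speed at r₂: v₂ = √(μ/r₂) = 13.4977 km/s.
Transfer-orbit speed at r₂: v_a = √[μ(2/r₂ − 1/a_t)] = 7.44239 km/s.
Second burn Δv₂ = |v₂ − v_a| = 6.055 km/s.
Total Δv = Δv₁ + Δv₂ = 15.69 km/s.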